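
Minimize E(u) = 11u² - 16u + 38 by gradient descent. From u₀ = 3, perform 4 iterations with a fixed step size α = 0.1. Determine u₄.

5.44

E′(u) = 22u - 16
Step 1: E′(3) = 50; u₁ = 3 − 0.1·50 = -2
Step 2: E′(-2) = -60; u₂ = -2 − 0.1·(-60) = 4
Step 3: E′(4) = 72; u₃ = 4 − 0.1·72 = -3.2
Step 4: E′(-3.2) = -86.4; u₄ = -3.2 − 0.1·(-86.4) = 5.44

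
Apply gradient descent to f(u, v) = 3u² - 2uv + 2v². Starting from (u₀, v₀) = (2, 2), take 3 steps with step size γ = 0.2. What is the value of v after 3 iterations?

0.24

∇f = (6u - 2v, -2u + 4v)
(u₁, v₁) = (2, 2) − 0.2·(8, 4) = (0.4, 1.2)
(u₂, v₂) = (0.4, 1.2) − 0.2·(0, 4) = (0.4, 0.4)
(u₃, v₃) = (0.4, 0.4) − 0.2·(1.6, 0.8) = (0.08, 0.24)
v = 0.24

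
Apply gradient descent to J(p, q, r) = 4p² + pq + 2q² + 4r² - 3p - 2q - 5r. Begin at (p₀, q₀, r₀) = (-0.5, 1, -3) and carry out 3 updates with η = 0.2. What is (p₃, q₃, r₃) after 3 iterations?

∇J = (8p + q - 3, p + 4q - 2, 8r - 5)
(p₁, q₁, r₁) = (-0.5, 1, -3) − 0.2·(-6, 1.5, -29) = (0.7, 0.7, 2.8)
(p₂, q₂, r₂) = (0.7, 0.7, 2.8) − 0.2·(3.3, 1.5, 17.4) = (0.04, 0.4, -0.68)
(p₃, q₃, r₃) = (0.04, 0.4, -0.68) − 0.2·(-2.28, -0.36, -10.44) = (0.496, 0.472, 1.408)

(0.496, 0.472, 1.408)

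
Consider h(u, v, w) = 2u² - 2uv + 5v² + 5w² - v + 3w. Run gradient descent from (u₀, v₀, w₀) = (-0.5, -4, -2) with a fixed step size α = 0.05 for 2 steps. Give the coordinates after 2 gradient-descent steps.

∇h = (4u - 2v, -2u + 10v - 1, 10w + 3)
Step 1: at (-0.5, -4, -2), ∇h = (6, -40, -17) → (-0.5, -4, -2) − 0.05·(6, -40, -17) = (-0.8, -2, -1.15)
Step 2: at (-0.8, -2, -1.15), ∇h = (0.8, -19.4, -8.5) → (-0.8, -2, -1.15) − 0.05·(0.8, -19.4, -8.5) = (-0.84, -1.03, -0.725)

(-0.84, -1.03, -0.725)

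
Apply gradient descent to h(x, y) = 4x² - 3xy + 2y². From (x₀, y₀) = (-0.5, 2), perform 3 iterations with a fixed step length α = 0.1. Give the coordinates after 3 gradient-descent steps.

∇h = (8x - 3y, -3x + 4y)
Step 1: at (-0.5, 2), ∇h = (-10, 9.5) → (-0.5, 2) − 0.1·(-10, 9.5) = (0.5, 1.05)
Step 2: at (0.5, 1.05), ∇h = (0.85, 2.7) → (0.5, 1.05) − 0.1·(0.85, 2.7) = (0.415, 0.78)
Step 3: at (0.415, 0.78), ∇h = (0.98, 1.875) → (0.415, 0.78) − 0.1·(0.98, 1.875) = (0.317, 0.5925)

(0.317, 0.5925)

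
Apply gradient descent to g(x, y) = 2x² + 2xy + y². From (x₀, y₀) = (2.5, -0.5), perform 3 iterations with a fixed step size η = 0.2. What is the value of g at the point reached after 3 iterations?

∇g = (4x + 2y, 2x + 2y)
(x₁, y₁) = (2.5, -0.5) − 0.2·(9, 4) = (0.7, -1.3)
(x₂, y₂) = (0.7, -1.3) − 0.2·(0.2, -1.2) = (0.66, -1.06)
(x₃, y₃) = (0.66, -1.06) − 0.2·(0.52, -0.8) = (0.556, -0.9)
g(0.556, -0.9) = 0.427472

0.427472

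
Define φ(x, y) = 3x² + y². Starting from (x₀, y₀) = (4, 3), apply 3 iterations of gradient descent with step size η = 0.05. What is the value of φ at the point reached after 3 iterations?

∇φ = (6x, 2y)
Step 1: at (4, 3), ∇φ = (24, 6) → (4, 3) − 0.05·(24, 6) = (2.8, 2.7)
Step 2: at (2.8, 2.7), ∇φ = (16.8, 5.4) → (2.8, 2.7) − 0.05·(16.8, 5.4) = (1.96, 2.43)
Step 3: at (1.96, 2.43), ∇φ = (11.76, 4.86) → (1.96, 2.43) − 0.05·(11.76, 4.86) = (1.372, 2.187)
φ(1.372, 2.187) = 10.430121

10.430121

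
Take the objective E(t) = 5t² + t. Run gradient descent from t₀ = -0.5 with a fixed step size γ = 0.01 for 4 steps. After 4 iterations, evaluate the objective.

E′(t) = 10t + 1
t₁ = -0.5 − 0.01·(-4) = -0.46
t₂ = -0.46 − 0.01·(-3.6) = -0.424
t₃ = -0.424 − 0.01·(-3.24) = -0.3916
t₄ = -0.3916 − 0.01·(-2.916) = -0.36244
E(-0.36244) = 0.294373768

0.294373768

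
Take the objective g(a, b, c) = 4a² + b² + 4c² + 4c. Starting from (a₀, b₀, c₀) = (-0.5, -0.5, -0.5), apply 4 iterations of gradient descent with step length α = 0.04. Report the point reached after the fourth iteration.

∇g = (8a, 2b, 8c + 4)
(a₁, b₁, c₁) = (-0.5, -0.5, -0.5) − 0.04·(-4, -1, 0) = (-0.34, -0.46, -0.5)
(a₂, b₂, c₂) = (-0.34, -0.46, -0.5) − 0.04·(-2.72, -0.92, 0) = (-0.2312, -0.4232, -0.5)
(a₃, b₃, c₃) = (-0.2312, -0.4232, -0.5) − 0.04·(-1.8496, -0.8464, 0) = (-0.157216, -0.389344, -0.5)
(a₄, b₄, c₄) = (-0.157216, -0.389344, -0.5) − 0.04·(-1.257728, -0.778688, 0) = (-0.10690688, -0.35819648, -0.5)

(-0.10690688, -0.35819648, -0.5)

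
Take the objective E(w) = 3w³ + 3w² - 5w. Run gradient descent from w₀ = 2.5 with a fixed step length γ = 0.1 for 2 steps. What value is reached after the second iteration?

E′(w) = 9w² + 6w - 5
w₁ = 2.5 − 0.1·66.25 = -4.125
w₂ = -4.125 − 0.1·123.390625 = -16.4640625

-16.4640625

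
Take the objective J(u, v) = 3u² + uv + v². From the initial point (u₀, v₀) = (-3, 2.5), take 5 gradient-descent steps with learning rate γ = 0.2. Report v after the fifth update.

0.3456

∇J = (6u + v, u + 2v)
Step 1: at (-3, 2.5), ∇J = (-15.5, 2) → (-3, 2.5) − 0.2·(-15.5, 2) = (0.1, 2.1)
Step 2: at (0.1, 2.1), ∇J = (2.7, 4.3) → (0.1, 2.1) − 0.2·(2.7, 4.3) = (-0.44, 1.24)
Step 3: at (-0.44, 1.24), ∇J = (-1.4, 2.04) → (-0.44, 1.24) − 0.2·(-1.4, 2.04) = (-0.16, 0.832)
Step 4: at (-0.16, 0.832), ∇J = (-0.128, 1.504) → (-0.16, 0.832) − 0.2·(-0.128, 1.504) = (-0.1344, 0.5312)
Step 5: at (-0.1344, 0.5312), ∇J = (-0.2752, 0.928) → (-0.1344, 0.5312) − 0.2·(-0.2752, 0.928) = (-0.07936, 0.3456)
v = 0.3456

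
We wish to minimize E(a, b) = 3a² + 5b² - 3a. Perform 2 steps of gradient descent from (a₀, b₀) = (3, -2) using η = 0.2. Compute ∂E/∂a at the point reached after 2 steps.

∇E = (6a - 3, 10b)
Step 1: at (3, -2), ∇E = (15, -20) → (3, -2) − 0.2·(15, -20) = (0, 2)
Step 2: at (0, 2), ∇E = (-3, 20) → (0, 2) − 0.2·(-3, 20) = (0.6, -2)
∂E/∂a at (0.6, -2) = 0.6

0.6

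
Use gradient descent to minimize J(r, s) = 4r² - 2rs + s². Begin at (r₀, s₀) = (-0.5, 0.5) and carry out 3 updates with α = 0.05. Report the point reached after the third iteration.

(-0.0325, 0.2905)

∇J = (8r - 2s, -2r + 2s)
Step 1: at (-0.5, 0.5), ∇J = (-5, 2) → (-0.5, 0.5) − 0.05·(-5, 2) = (-0.25, 0.4)
Step 2: at (-0.25, 0.4), ∇J = (-2.8, 1.3) → (-0.25, 0.4) − 0.05·(-2.8, 1.3) = (-0.11, 0.335)
Step 3: at (-0.11, 0.335), ∇J = (-1.55, 0.89) → (-0.11, 0.335) − 0.05·(-1.55, 0.89) = (-0.0325, 0.2905)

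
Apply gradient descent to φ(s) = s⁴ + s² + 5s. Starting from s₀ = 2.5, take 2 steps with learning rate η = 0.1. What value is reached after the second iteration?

38.56875

φ′(s) = 4s³ + 2s + 5
Step 1: φ′(2.5) = 72.5; s₁ = 2.5 − 0.1·72.5 = -4.75
Step 2: φ′(-4.75) = -433.1875; s₂ = -4.75 − 0.1·(-433.1875) = 38.56875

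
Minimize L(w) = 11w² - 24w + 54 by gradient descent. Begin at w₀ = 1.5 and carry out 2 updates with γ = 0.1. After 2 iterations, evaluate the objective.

44.7264

L′(w) = 22w - 24
Step 1: L′(1.5) = 9; w₁ = 1.5 − 0.1·9 = 0.6
Step 2: L′(0.6) = -10.8; w₂ = 0.6 − 0.1·(-10.8) = 1.68
L(1.68) = 44.7264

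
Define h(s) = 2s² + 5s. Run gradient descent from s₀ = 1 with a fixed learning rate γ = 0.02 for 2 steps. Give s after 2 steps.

h′(s) = 4s + 5
Step 1: h′(1) = 9; s₁ = 1 − 0.02·9 = 0.82
Step 2: h′(0.82) = 8.28; s₂ = 0.82 − 0.02·8.28 = 0.6544

0.6544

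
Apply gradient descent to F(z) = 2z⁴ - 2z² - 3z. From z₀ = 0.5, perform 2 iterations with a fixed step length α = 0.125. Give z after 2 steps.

0.875

F′(z) = 8z³ - 4z - 3
z₁ = 0.5 − 0.125·(-4) = 1
z₂ = 1 − 0.125·1 = 0.875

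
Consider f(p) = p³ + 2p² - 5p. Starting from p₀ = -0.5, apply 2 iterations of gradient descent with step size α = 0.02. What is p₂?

f′(p) = 3p² + 4p - 5
p₁ = -0.5 − 0.02·(-6.25) = -0.375
p₂ = -0.375 − 0.02·(-6.078125) = -0.2534375

-0.2534375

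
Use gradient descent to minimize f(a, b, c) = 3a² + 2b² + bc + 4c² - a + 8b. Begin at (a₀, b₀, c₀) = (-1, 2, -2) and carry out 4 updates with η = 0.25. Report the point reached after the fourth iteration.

∇f = (6a - 1, 4b + c + 8, b + 8c)
(a₁, b₁, c₁) = (-1, 2, -2) − 0.25·(-7, 14, -14) = (0.75, -1.5, 1.5)
(a₂, b₂, c₂) = (0.75, -1.5, 1.5) − 0.25·(3.5, 3.5, 10.5) = (-0.125, -2.375, -1.125)
(a₃, b₃, c₃) = (-0.125, -2.375, -1.125) − 0.25·(-1.75, -2.625, -11.375) = (0.3125, -1.71875, 1.71875)
(a₄, b₄, c₄) = (0.3125, -1.71875, 1.71875) − 0.25·(0.875, 2.84375, 12.03125) = (0.09375, -2.4296875, -1.2890625)

(0.09375, -2.4296875, -1.2890625)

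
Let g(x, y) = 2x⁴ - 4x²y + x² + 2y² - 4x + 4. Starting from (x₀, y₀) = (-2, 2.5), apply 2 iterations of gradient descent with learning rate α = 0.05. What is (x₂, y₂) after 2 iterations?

(-0.5824, 2.272)

∇g = (8x³ - 8xy + 2x - 4, -4x² + 4y)
(x₁, y₁) = (-2, 2.5) − 0.05·(-32, -6) = (-0.4, 2.8)
(x₂, y₂) = (-0.4, 2.8) − 0.05·(3.648, 10.56) = (-0.5824, 2.272)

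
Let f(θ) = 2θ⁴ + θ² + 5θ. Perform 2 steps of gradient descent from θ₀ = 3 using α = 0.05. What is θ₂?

225.10815

f′(θ) = 8θ³ + 2θ + 5
θ₁ = 3 − 0.05·227 = -8.35
θ₂ = -8.35 − 0.05·(-4669.163) = 225.10815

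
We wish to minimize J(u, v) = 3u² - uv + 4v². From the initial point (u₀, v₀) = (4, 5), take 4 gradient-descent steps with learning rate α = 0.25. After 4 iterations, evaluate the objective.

88.33551025390625

∇J = (6u - v, -u + 8v)
(u₁, v₁) = (4, 5) − 0.25·(19, 36) = (-0.75, -4)
(u₂, v₂) = (-0.75, -4) − 0.25·(-0.5, -31.25) = (-0.625, 3.8125)
(u₃, v₃) = (-0.625, 3.8125) − 0.25·(-7.5625, 31.125) = (1.265625, -3.96875)
(u₄, v₄) = (1.265625, -3.96875) − 0.25·(11.5625, -33.015625) = (-1.625, 4.28515625)
J(-1.625, 4.28515625) = 88.33551025390625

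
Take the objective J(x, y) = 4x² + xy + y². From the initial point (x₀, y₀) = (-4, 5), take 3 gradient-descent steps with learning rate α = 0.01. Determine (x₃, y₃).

∇J = (8x + y, x + 2y)
Step 1: at (-4, 5), ∇J = (-27, 6) → (-4, 5) − 0.01·(-27, 6) = (-3.73, 4.94)
Step 2: at (-3.73, 4.94), ∇J = (-24.9, 6.15) → (-3.73, 4.94) − 0.01·(-24.9, 6.15) = (-3.481, 4.8785)
Step 3: at (-3.481, 4.8785), ∇J = (-22.9695, 6.276) → (-3.481, 4.8785) − 0.01·(-22.9695, 6.276) = (-3.251305, 4.81574)

(-3.251305, 4.81574)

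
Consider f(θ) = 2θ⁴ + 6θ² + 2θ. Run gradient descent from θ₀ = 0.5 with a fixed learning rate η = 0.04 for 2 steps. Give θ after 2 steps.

f′(θ) = 8θ³ + 12θ + 2
θ₁ = 0.5 − 0.04·9 = 0.14
θ₂ = 0.14 − 0.04·3.701952 = -0.00807808

-0.00807808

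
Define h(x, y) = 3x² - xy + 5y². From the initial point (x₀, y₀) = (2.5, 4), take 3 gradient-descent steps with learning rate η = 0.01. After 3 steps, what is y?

2.9805885

∇h = (6x - y, -x + 10y)
(x₁, y₁) = (2.5, 4) − 0.01·(11, 37.5) = (2.39, 3.625)
(x₂, y₂) = (2.39, 3.625) − 0.01·(10.715, 33.86) = (2.28285, 3.2864)
(x₃, y₃) = (2.28285, 3.2864) − 0.01·(10.4107, 30.58115) = (2.178743, 2.9805885)
y = 2.9805885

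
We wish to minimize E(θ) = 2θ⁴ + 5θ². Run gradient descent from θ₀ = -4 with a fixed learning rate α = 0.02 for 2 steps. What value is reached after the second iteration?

-50.19418624

E′(θ) = 8θ³ + 10θ
Step 1: E′(-4) = -552; θ₁ = -4 − 0.02·(-552) = 7.04
Step 2: E′(7.04) = 2861.709312; θ₂ = 7.04 − 0.02·2861.709312 = -50.19418624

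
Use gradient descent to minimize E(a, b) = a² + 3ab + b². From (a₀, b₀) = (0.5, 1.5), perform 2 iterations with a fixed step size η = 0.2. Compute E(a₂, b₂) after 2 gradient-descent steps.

∇E = (2a + 3b, 3a + 2b)
(a₁, b₁) = (0.5, 1.5) − 0.2·(5.5, 4.5) = (-0.6, 0.6)
(a₂, b₂) = (-0.6, 0.6) − 0.2·(0.6, -0.6) = (-0.72, 0.72)
E(-0.72, 0.72) = -0.5184

-0.5184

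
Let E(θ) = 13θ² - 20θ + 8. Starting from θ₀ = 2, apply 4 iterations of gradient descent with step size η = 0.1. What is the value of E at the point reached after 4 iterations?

E′(θ) = 26θ - 20
θ₁ = 2 − 0.1·32 = -1.2
θ₂ = -1.2 − 0.1·(-51.2) = 3.92
θ₃ = 3.92 − 0.1·81.92 = -4.272
θ₄ = -4.272 − 0.1·(-131.072) = 8.8352
E(8.8352) = 846.08586752

846.08586752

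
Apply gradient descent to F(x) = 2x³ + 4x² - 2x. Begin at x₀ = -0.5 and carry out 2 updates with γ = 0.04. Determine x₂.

F′(x) = 6x² + 8x - 2
Step 1: F′(-0.5) = -4.5; x₁ = -0.5 − 0.04·(-4.5) = -0.32
Step 2: F′(-0.32) = -3.9456; x₂ = -0.32 − 0.04·(-3.9456) = -0.162176

-0.162176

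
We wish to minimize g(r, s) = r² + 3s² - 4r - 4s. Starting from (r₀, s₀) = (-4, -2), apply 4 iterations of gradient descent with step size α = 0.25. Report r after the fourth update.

1.625

∇g = (2r - 4, 6s - 4)
(r₁, s₁) = (-4, -2) − 0.25·(-12, -16) = (-1, 2)
(r₂, s₂) = (-1, 2) − 0.25·(-6, 8) = (0.5, 0)
(r₃, s₃) = (0.5, 0) − 0.25·(-3, -4) = (1.25, 1)
(r₄, s₄) = (1.25, 1) − 0.25·(-1.5, 2) = (1.625, 0.5)
r = 1.625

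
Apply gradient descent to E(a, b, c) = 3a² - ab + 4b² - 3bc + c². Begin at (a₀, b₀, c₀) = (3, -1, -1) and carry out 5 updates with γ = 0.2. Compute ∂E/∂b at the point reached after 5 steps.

6.35584

∇E = (6a - b, -a + 8b - 3c, -3b + 2c)
(a₁, b₁, c₁) = (3, -1, -1) − 0.2·(19, -8, 1) = (-0.8, 0.6, -1.2)
(a₂, b₂, c₂) = (-0.8, 0.6, -1.2) − 0.2·(-5.4, 9.2, -4.2) = (0.28, -1.24, -0.36)
(a₃, b₃, c₃) = (0.28, -1.24, -0.36) − 0.2·(2.92, -9.12, 3) = (-0.304, 0.584, -0.96)
(a₄, b₄, c₄) = (-0.304, 0.584, -0.96) − 0.2·(-2.408, 7.856, -3.672) = (0.1776, -0.9872, -0.2256)
(a₅, b₅, c₅) = (0.1776, -0.9872, -0.2256) − 0.2·(2.0528, -7.3984, 2.5104) = (-0.23296, 0.49248, -0.72768)
∂E/∂b at (-0.23296, 0.49248, -0.72768) = 6.35584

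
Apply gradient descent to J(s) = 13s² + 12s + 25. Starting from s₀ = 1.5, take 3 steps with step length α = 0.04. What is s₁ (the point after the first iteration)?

J′(s) = 26s + 12
s₁ = 1.5 − 0.04·51 = -0.54

-0.54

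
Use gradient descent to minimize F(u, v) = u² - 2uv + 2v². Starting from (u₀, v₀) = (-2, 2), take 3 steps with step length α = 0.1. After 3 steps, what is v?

∇F = (2u - 2v, -2u + 4v)
Step 1: at (-2, 2), ∇F = (-8, 12) → (-2, 2) − 0.1·(-8, 12) = (-1.2, 0.8)
Step 2: at (-1.2, 0.8), ∇F = (-4, 5.6) → (-1.2, 0.8) − 0.1·(-4, 5.6) = (-0.8, 0.24)
Step 3: at (-0.8, 0.24), ∇F = (-2.08, 2.56) → (-0.8, 0.24) − 0.1·(-2.08, 2.56) = (-0.592, -0.016)
v = -0.016

-0.016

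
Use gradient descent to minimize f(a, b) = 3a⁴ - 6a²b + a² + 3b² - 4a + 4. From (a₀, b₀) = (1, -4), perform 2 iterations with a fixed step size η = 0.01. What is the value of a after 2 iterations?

∇f = (12a³ - 12ab + 2a - 4, -6a² + 6b)
Step 1: at (1, -4), ∇f = (58, -30) → (1, -4) − 0.01·(58, -30) = (0.42, -3.7)
Step 2: at (0.42, -3.7), ∇f = (16.377056, -23.2584) → (0.42, -3.7) − 0.01·(16.377056, -23.2584) = (0.25622944, -3.467416)
a = 0.25622944

0.25622944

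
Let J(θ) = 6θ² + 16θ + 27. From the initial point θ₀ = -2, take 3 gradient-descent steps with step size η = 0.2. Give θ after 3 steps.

J′(θ) = 12θ + 16
Step 1: J′(-2) = -8; θ₁ = -2 − 0.2·(-8) = -0.4
Step 2: J′(-0.4) = 11.2; θ₂ = -0.4 − 0.2·11.2 = -2.64
Step 3: J′(-2.64) = -15.68; θ₃ = -2.64 − 0.2·(-15.68) = 0.496

0.496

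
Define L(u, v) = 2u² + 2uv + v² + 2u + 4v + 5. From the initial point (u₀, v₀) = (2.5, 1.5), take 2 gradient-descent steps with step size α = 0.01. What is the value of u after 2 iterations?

2.2084

∇L = (4u + 2v + 2, 2u + 2v + 4)
(u₁, v₁) = (2.5, 1.5) − 0.01·(15, 12) = (2.35, 1.38)
(u₂, v₂) = (2.35, 1.38) − 0.01·(14.16, 11.46) = (2.2084, 1.2654)
u = 2.2084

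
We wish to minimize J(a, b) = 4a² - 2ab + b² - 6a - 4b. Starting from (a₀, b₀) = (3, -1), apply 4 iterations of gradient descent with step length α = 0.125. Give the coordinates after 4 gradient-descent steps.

(1.1171875, 1.8515625)

∇J = (8a - 2b - 6, -2a + 2b - 4)
Step 1: at (3, -1), ∇J = (20, -12) → (3, -1) − 0.125·(20, -12) = (0.5, 0.5)
Step 2: at (0.5, 0.5), ∇J = (-3, -4) → (0.5, 0.5) − 0.125·(-3, -4) = (0.875, 1)
Step 3: at (0.875, 1), ∇J = (-1, -3.75) → (0.875, 1) − 0.125·(-1, -3.75) = (1, 1.46875)
Step 4: at (1, 1.46875), ∇J = (-0.9375, -3.0625) → (1, 1.46875) − 0.125·(-0.9375, -3.0625) = (1.1171875, 1.8515625)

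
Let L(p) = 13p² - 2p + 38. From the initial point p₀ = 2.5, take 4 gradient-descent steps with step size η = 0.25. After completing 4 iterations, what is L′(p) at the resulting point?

L′(p) = 26p - 2
Step 1: L′(2.5) = 63; p₁ = 2.5 − 0.25·63 = -13.25
Step 2: L′(-13.25) = -346.5; p₂ = -13.25 − 0.25·(-346.5) = 73.375
Step 3: L′(73.375) = 1905.75; p₃ = 73.375 − 0.25·1905.75 = -403.0625
Step 4: L′(-403.0625) = -10481.625; p₄ = -403.0625 − 0.25·(-10481.625) = 2217.34375
L′(p) at (2217.34375) = 57648.9375

57648.9375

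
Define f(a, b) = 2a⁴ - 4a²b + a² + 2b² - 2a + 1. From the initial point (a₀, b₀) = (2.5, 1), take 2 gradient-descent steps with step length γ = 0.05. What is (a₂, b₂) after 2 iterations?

∇f = (8a³ - 8ab + 2a - 2, -4a² + 4b)
(a₁, b₁) = (2.5, 1) − 0.05·(108, -21) = (-2.9, 2.05)
(a₂, b₂) = (-2.9, 2.05) − 0.05·(-155.352, -25.44) = (4.8676, 3.322)

(4.8676, 3.322)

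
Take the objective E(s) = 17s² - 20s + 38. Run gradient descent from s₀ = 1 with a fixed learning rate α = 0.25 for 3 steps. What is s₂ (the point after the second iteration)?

E′(s) = 34s - 20
Step 1: E′(1) = 14; s₁ = 1 − 0.25·14 = -2.5
Step 2: E′(-2.5) = -105; s₂ = -2.5 − 0.25·(-105) = 23.75

23.75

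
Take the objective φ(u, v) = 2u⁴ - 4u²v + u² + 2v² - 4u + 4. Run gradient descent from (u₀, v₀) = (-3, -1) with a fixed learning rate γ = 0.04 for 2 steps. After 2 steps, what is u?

-101.816

∇φ = (8u³ - 8uv + 2u - 4, -4u² + 4v)
Step 1: at (-3, -1), ∇φ = (-250, -40) → (-3, -1) − 0.04·(-250, -40) = (7, 0.6)
Step 2: at (7, 0.6), ∇φ = (2720.4, -193.6) → (7, 0.6) − 0.04·(2720.4, -193.6) = (-101.816, 8.344)
u = -101.816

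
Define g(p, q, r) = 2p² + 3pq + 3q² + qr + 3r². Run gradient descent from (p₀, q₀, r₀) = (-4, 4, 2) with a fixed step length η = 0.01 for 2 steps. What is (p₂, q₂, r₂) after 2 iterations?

(-3.9174, 3.7288, 1.691)

∇g = (4p + 3q, 3p + 6q + r, q + 6r)
(p₁, q₁, r₁) = (-4, 4, 2) − 0.01·(-4, 14, 16) = (-3.96, 3.86, 1.84)
(p₂, q₂, r₂) = (-3.96, 3.86, 1.84) − 0.01·(-4.26, 13.12, 14.9) = (-3.9174, 3.7288, 1.691)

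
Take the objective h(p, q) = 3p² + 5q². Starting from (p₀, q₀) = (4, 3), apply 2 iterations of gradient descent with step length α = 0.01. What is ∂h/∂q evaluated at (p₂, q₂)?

24.3

∇h = (6p, 10q)
Step 1: at (4, 3), ∇h = (24, 30) → (4, 3) − 0.01·(24, 30) = (3.76, 2.7)
Step 2: at (3.76, 2.7), ∇h = (22.56, 27) → (3.76, 2.7) − 0.01·(22.56, 27) = (3.5344, 2.43)
∂h/∂q at (3.5344, 2.43) = 24.3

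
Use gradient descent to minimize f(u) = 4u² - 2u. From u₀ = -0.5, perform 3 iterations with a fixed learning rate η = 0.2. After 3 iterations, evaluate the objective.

f′(u) = 8u - 2
u₁ = -0.5 − 0.2·(-6) = 0.7
u₂ = 0.7 − 0.2·3.6 = -0.02
u₃ = -0.02 − 0.2·(-2.16) = 0.412
f(0.412) = -0.145024

-0.145024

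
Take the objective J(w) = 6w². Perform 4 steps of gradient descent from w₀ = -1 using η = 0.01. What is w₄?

-0.59969536

J′(w) = 12w
w₁ = -1 − 0.01·(-12) = -0.88
w₂ = -0.88 − 0.01·(-10.56) = -0.7744
w₃ = -0.7744 − 0.01·(-9.2928) = -0.681472
w₄ = -0.681472 − 0.01·(-8.177664) = -0.59969536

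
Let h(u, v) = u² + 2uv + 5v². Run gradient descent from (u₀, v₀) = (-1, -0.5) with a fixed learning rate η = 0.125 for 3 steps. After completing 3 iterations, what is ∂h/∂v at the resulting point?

∇h = (2u + 2v, 2u + 10v)
(u₁, v₁) = (-1, -0.5) − 0.125·(-3, -7) = (-0.625, 0.375)
(u₂, v₂) = (-0.625, 0.375) − 0.125·(-0.5, 2.5) = (-0.5625, 0.0625)
(u₃, v₃) = (-0.5625, 0.0625) − 0.125·(-1, -0.5) = (-0.4375, 0.125)
∂h/∂v at (-0.4375, 0.125) = 0.375

0.375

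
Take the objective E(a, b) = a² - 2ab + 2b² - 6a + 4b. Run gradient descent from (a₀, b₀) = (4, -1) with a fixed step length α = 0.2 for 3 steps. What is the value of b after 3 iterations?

0.664

∇E = (2a - 2b - 6, -2a + 4b + 4)
Step 1: at (4, -1), ∇E = (4, -8) → (4, -1) − 0.2·(4, -8) = (3.2, 0.6)
Step 2: at (3.2, 0.6), ∇E = (-0.8, 0) → (3.2, 0.6) − 0.2·(-0.8, 0) = (3.36, 0.6)
Step 3: at (3.36, 0.6), ∇E = (-0.48, -0.32) → (3.36, 0.6) − 0.2·(-0.48, -0.32) = (3.456, 0.664)
b = 0.664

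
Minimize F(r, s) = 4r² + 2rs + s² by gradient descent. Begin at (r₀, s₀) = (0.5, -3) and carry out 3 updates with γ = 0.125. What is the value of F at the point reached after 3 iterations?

2.010009765625

∇F = (8r + 2s, 2r + 2s)
(r₁, s₁) = (0.5, -3) − 0.125·(-2, -5) = (0.75, -2.375)
(r₂, s₂) = (0.75, -2.375) − 0.125·(1.25, -3.25) = (0.59375, -1.96875)
(r₃, s₃) = (0.59375, -1.96875) − 0.125·(0.8125, -2.75) = (0.4921875, -1.625)
F(0.4921875, -1.625) = 2.010009765625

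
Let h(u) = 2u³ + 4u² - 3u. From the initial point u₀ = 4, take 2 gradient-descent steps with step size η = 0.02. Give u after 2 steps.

1.05

h′(u) = 6u² + 8u - 3
Step 1: h′(4) = 125; u₁ = 4 − 0.02·125 = 1.5
Step 2: h′(1.5) = 22.5; u₂ = 1.5 − 0.02·22.5 = 1.05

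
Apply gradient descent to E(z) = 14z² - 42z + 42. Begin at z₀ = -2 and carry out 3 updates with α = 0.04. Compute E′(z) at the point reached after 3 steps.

E′(z) = 28z - 42
Step 1: E′(-2) = -98; z₁ = -2 − 0.04·(-98) = 1.92
Step 2: E′(1.92) = 11.76; z₂ = 1.92 − 0.04·11.76 = 1.4496
Step 3: E′(1.4496) = -1.4112; z₃ = 1.4496 − 0.04·(-1.4112) = 1.506048
E′(z) at (1.506048) = 0.169344

0.169344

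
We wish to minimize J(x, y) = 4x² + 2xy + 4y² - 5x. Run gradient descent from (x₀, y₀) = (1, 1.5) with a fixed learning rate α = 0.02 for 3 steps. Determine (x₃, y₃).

∇J = (8x + 2y - 5, 2x + 8y)
(x₁, y₁) = (1, 1.5) − 0.02·(6, 14) = (0.88, 1.22)
(x₂, y₂) = (0.88, 1.22) − 0.02·(4.48, 11.52) = (0.7904, 0.9896)
(x₃, y₃) = (0.7904, 0.9896) − 0.02·(3.3024, 9.4976) = (0.724352, 0.799648)

(0.724352, 0.799648)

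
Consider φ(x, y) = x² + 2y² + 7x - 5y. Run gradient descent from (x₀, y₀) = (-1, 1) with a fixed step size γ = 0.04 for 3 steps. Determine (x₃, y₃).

∇φ = (2x + 7, 4y - 5)
Step 1: at (-1, 1), ∇φ = (5, -1) → (-1, 1) − 0.04·(5, -1) = (-1.2, 1.04)
Step 2: at (-1.2, 1.04), ∇φ = (4.6, -0.84) → (-1.2, 1.04) − 0.04·(4.6, -0.84) = (-1.384, 1.0736)
Step 3: at (-1.384, 1.0736), ∇φ = (4.232, -0.7056) → (-1.384, 1.0736) − 0.04·(4.232, -0.7056) = (-1.55328, 1.101824)

(-1.55328, 1.101824)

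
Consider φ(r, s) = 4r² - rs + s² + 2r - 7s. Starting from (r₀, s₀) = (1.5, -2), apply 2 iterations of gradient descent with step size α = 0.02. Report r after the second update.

0.9162

∇φ = (8r - s + 2, -r + 2s - 7)
(r₁, s₁) = (1.5, -2) − 0.02·(16, -12.5) = (1.18, -1.75)
(r₂, s₂) = (1.18, -1.75) − 0.02·(13.19, -11.68) = (0.9162, -1.5164)
r = 0.9162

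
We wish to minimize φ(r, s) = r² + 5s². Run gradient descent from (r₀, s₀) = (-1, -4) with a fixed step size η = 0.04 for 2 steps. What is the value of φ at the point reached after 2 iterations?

∇φ = (2r, 10s)
(r₁, s₁) = (-1, -4) − 0.04·(-2, -40) = (-0.92, -2.4)
(r₂, s₂) = (-0.92, -2.4) − 0.04·(-1.84, -24) = (-0.8464, -1.44)
φ(-0.8464, -1.44) = 11.08439296

11.08439296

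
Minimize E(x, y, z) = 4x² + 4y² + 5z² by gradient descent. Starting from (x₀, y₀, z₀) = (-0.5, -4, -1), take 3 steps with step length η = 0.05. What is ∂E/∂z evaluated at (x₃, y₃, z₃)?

∇E = (8x, 8y, 10z)
(x₁, y₁, z₁) = (-0.5, -4, -1) − 0.05·(-4, -32, -10) = (-0.3, -2.4, -0.5)
(x₂, y₂, z₂) = (-0.3, -2.4, -0.5) − 0.05·(-2.4, -19.2, -5) = (-0.18, -1.44, -0.25)
(x₃, y₃, z₃) = (-0.18, -1.44, -0.25) − 0.05·(-1.44, -11.52, -2.5) = (-0.108, -0.864, -0.125)
∂E/∂z at (-0.108, -0.864, -0.125) = -1.25

-1.25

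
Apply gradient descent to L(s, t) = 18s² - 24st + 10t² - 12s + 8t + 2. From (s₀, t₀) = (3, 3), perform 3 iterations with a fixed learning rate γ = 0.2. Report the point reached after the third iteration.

∇L = (36s - 24t - 12, -24s + 20t + 8)
(s₁, t₁) = (3, 3) − 0.2·(24, -4) = (-1.8, 3.8)
(s₂, t₂) = (-1.8, 3.8) − 0.2·(-168, 127.2) = (31.8, -21.64)
(s₃, t₃) = (31.8, -21.64) − 0.2·(1652.16, -1188) = (-298.632, 215.96)

(-298.632, 215.96)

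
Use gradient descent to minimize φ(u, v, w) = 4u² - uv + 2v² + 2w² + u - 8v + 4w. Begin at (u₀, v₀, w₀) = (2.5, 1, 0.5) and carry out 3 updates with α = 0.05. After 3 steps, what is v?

1.6738125

∇φ = (8u - v + 1, -u + 4v - 8, 4w + 4)
Step 1: at (2.5, 1, 0.5), ∇φ = (20, -6.5, 6) → (2.5, 1, 0.5) − 0.05·(20, -6.5, 6) = (1.5, 1.325, 0.2)
Step 2: at (1.5, 1.325, 0.2), ∇φ = (11.675, -4.2, 4.8) → (1.5, 1.325, 0.2) − 0.05·(11.675, -4.2, 4.8) = (0.91625, 1.535, -0.04)
Step 3: at (0.91625, 1.535, -0.04), ∇φ = (6.795, -2.77625, 3.84) → (0.91625, 1.535, -0.04) − 0.05·(6.795, -2.77625, 3.84) = (0.5765, 1.6738125, -0.232)
v = 1.6738125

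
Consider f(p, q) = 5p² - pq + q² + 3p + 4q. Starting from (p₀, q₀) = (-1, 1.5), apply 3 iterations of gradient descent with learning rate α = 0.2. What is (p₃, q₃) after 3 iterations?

∇f = (10p - q + 3, -p + 2q + 4)
(p₁, q₁) = (-1, 1.5) − 0.2·(-8.5, 8) = (0.7, -0.1)
(p₂, q₂) = (0.7, -0.1) − 0.2·(10.1, 3.1) = (-1.32, -0.72)
(p₃, q₃) = (-1.32, -0.72) − 0.2·(-9.48, 3.88) = (0.576, -1.496)

(0.576, -1.496)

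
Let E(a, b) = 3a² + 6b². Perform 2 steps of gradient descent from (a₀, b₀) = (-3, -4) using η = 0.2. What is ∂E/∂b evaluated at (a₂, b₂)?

∇E = (6a, 12b)
(a₁, b₁) = (-3, -4) − 0.2·(-18, -48) = (0.6, 5.6)
(a₂, b₂) = (0.6, 5.6) − 0.2·(3.6, 67.2) = (-0.12, -7.84)
∂E/∂b at (-0.12, -7.84) = -94.08

-94.08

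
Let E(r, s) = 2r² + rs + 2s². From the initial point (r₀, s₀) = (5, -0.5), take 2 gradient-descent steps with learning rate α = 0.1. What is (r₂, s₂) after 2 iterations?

(1.91, -0.785)

∇E = (4r + s, r + 4s)
(r₁, s₁) = (5, -0.5) − 0.1·(19.5, 3) = (3.05, -0.8)
(r₂, s₂) = (3.05, -0.8) − 0.1·(11.4, -0.15) = (1.91, -0.785)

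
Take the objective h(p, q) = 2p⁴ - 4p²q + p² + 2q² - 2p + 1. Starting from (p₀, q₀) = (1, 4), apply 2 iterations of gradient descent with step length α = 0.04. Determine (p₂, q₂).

(1.68149248, 3.571456)

∇h = (8p³ - 8pq + 2p - 2, -4p² + 4q)
(p₁, q₁) = (1, 4) − 0.04·(-24, 12) = (1.96, 3.52)
(p₂, q₂) = (1.96, 3.52) − 0.04·(6.962688, -1.2864) = (1.68149248, 3.571456)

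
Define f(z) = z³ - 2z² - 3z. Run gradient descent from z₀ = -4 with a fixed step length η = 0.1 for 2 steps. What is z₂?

-44.443

f′(z) = 3z² - 4z - 3
z₁ = -4 − 0.1·61 = -10.1
z₂ = -10.1 − 0.1·343.43 = -44.443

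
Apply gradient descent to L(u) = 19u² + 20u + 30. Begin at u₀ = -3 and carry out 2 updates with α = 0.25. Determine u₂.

-179.25

L′(u) = 38u + 20
Step 1: L′(-3) = -94; u₁ = -3 − 0.25·(-94) = 20.5
Step 2: L′(20.5) = 799; u₂ = 20.5 − 0.25·799 = -179.25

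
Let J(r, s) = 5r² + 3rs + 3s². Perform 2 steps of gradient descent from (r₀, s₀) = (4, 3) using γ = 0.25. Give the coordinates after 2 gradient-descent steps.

(15.75, 8.4375)

∇J = (10r + 3s, 3r + 6s)
Step 1: at (4, 3), ∇J = (49, 30) → (4, 3) − 0.25·(49, 30) = (-8.25, -4.5)
Step 2: at (-8.25, -4.5), ∇J = (-96, -51.75) → (-8.25, -4.5) − 0.25·(-96, -51.75) = (15.75, 8.4375)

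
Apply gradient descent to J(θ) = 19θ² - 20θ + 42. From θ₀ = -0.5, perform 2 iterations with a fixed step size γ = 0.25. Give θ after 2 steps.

-73.625

J′(θ) = 38θ - 20
Step 1: J′(-0.5) = -39; θ₁ = -0.5 − 0.25·(-39) = 9.25
Step 2: J′(9.25) = 331.5; θ₂ = 9.25 − 0.25·331.5 = -73.625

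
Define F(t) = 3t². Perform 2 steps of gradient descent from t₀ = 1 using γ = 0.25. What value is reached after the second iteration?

F′(t) = 6t
t₁ = 1 − 0.25·6 = -0.5
t₂ = -0.5 − 0.25·(-3) = 0.25

0.25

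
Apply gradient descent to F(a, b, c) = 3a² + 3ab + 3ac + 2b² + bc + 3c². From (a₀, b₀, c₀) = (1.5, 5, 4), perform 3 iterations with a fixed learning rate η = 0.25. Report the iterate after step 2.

(8.625, 6.71875, 8.34375)

∇F = (6a + 3b + 3c, 3a + 4b + c, 3a + b + 6c)
(a₁, b₁, c₁) = (1.5, 5, 4) − 0.25·(36, 28.5, 33.5) = (-7.5, -2.125, -4.375)
(a₂, b₂, c₂) = (-7.5, -2.125, -4.375) − 0.25·(-64.5, -35.375, -50.875) = (8.625, 6.71875, 8.34375)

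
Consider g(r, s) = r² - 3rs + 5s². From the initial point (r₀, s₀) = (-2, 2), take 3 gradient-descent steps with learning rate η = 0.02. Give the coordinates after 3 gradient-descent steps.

∇g = (2r - 3s, -3r + 10s)
Step 1: at (-2, 2), ∇g = (-10, 26) → (-2, 2) − 0.02·(-10, 26) = (-1.8, 1.48)
Step 2: at (-1.8, 1.48), ∇g = (-8.04, 20.2) → (-1.8, 1.48) − 0.02·(-8.04, 20.2) = (-1.6392, 1.076)
Step 3: at (-1.6392, 1.076), ∇g = (-6.5064, 15.6776) → (-1.6392, 1.076) − 0.02·(-6.5064, 15.6776) = (-1.509072, 0.762448)

(-1.509072, 0.762448)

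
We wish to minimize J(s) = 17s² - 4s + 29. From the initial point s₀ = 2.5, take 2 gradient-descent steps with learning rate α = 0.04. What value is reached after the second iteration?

J′(s) = 34s - 4
s₁ = 2.5 − 0.04·81 = -0.74
s₂ = -0.74 − 0.04·(-29.16) = 0.4264

0.4264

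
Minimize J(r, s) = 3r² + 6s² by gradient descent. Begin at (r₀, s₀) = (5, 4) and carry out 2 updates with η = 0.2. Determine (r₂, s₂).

∇J = (6r, 12s)
(r₁, s₁) = (5, 4) − 0.2·(30, 48) = (-1, -5.6)
(r₂, s₂) = (-1, -5.6) − 0.2·(-6, -67.2) = (0.2, 7.84)

(0.2, 7.84)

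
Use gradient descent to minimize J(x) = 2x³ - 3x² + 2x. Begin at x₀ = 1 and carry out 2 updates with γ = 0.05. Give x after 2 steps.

J′(x) = 6x² - 6x + 2
x₁ = 1 − 0.05·2 = 0.9
x₂ = 0.9 − 0.05·1.46 = 0.827

0.827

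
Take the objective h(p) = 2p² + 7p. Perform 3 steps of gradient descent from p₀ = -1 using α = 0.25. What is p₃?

-1.75

h′(p) = 4p + 7
p₁ = -1 − 0.25·3 = -1.75
p₂ = -1.75 − 0.25·0 = -1.75
p₃ = -1.75 − 0.25·0 = -1.75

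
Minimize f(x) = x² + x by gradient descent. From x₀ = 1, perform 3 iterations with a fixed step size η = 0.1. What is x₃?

f′(x) = 2x + 1
x₁ = 1 − 0.1·3 = 0.7
x₂ = 0.7 − 0.1·2.4 = 0.46
x₃ = 0.46 − 0.1·1.92 = 0.268

0.268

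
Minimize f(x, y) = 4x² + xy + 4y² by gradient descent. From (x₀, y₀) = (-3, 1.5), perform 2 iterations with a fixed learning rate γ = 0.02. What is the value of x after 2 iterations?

-2.1684

∇f = (8x + y, x + 8y)
Step 1: at (-3, 1.5), ∇f = (-22.5, 9) → (-3, 1.5) − 0.02·(-22.5, 9) = (-2.55, 1.32)
Step 2: at (-2.55, 1.32), ∇f = (-19.08, 8.01) → (-2.55, 1.32) − 0.02·(-19.08, 8.01) = (-2.1684, 1.1598)
x = -2.1684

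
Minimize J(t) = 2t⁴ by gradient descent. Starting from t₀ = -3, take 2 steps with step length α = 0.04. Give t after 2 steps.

J′(t) = 8t³
t₁ = -3 − 0.04·(-216) = 5.64
t₂ = 5.64 − 0.04·1435.249152 = -51.76996608

-51.76996608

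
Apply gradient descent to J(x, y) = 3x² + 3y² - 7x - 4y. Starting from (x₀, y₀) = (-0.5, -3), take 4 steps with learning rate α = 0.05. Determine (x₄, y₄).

(0.7665, -0.2137)

∇J = (6x - 7, 6y - 4)
(x₁, y₁) = (-0.5, -3) − 0.05·(-10, -22) = (0, -1.9)
(x₂, y₂) = (0, -1.9) − 0.05·(-7, -15.4) = (0.35, -1.13)
(x₃, y₃) = (0.35, -1.13) − 0.05·(-4.9, -10.78) = (0.595, -0.591)
(x₄, y₄) = (0.595, -0.591) − 0.05·(-3.43, -7.546) = (0.7665, -0.2137)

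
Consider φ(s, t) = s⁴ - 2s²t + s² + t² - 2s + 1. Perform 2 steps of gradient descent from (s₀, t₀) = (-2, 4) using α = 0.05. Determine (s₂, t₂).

(-1.8074, 3.889)

∇φ = (4s³ - 4st + 2s - 2, -2s² + 2t)
Step 1: at (-2, 4), ∇φ = (-6, 0) → (-2, 4) − 0.05·(-6, 0) = (-1.7, 4)
Step 2: at (-1.7, 4), ∇φ = (2.148, 2.22) → (-1.7, 4) − 0.05·(2.148, 2.22) = (-1.8074, 3.889)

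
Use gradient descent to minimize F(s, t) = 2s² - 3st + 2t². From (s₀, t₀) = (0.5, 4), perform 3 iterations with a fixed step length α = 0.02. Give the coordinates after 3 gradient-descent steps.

∇F = (4s - 3t, -3s + 4t)
Step 1: at (0.5, 4), ∇F = (-10, 14.5) → (0.5, 4) − 0.02·(-10, 14.5) = (0.7, 3.71)
Step 2: at (0.7, 3.71), ∇F = (-8.33, 12.74) → (0.7, 3.71) − 0.02·(-8.33, 12.74) = (0.8666, 3.4552)
Step 3: at (0.8666, 3.4552), ∇F = (-6.8992, 11.221) → (0.8666, 3.4552) − 0.02·(-6.8992, 11.221) = (1.004584, 3.23078)

(1.004584, 3.23078)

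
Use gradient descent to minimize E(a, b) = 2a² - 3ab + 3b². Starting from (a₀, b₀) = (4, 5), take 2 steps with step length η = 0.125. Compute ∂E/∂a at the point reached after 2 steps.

∇E = (4a - 3b, -3a + 6b)
(a₁, b₁) = (4, 5) − 0.125·(1, 18) = (3.875, 2.75)
(a₂, b₂) = (3.875, 2.75) − 0.125·(7.25, 4.875) = (2.96875, 2.140625)
∂E/∂a at (2.96875, 2.140625) = 5.453125

5.453125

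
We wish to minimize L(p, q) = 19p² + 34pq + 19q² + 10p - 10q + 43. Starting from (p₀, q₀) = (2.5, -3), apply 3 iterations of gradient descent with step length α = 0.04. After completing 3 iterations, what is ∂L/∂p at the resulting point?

∇L = (38p + 34q + 10, 34p + 38q - 10)
Step 1: at (2.5, -3), ∇L = (3, -39) → (2.5, -3) − 0.04·(3, -39) = (2.38, -1.44)
Step 2: at (2.38, -1.44), ∇L = (51.48, 16.2) → (2.38, -1.44) − 0.04·(51.48, 16.2) = (0.3208, -2.088)
Step 3: at (0.3208, -2.088), ∇L = (-48.8016, -78.4368) → (0.3208, -2.088) − 0.04·(-48.8016, -78.4368) = (2.272864, 1.049472)
∂L/∂p at (2.272864, 1.049472) = 132.05088

132.05088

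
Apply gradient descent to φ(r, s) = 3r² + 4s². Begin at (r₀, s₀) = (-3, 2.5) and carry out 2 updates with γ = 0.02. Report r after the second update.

-2.3232

∇φ = (6r, 8s)
Step 1: at (-3, 2.5), ∇φ = (-18, 20) → (-3, 2.5) − 0.02·(-18, 20) = (-2.64, 2.1)
Step 2: at (-2.64, 2.1), ∇φ = (-15.84, 16.8) → (-2.64, 2.1) − 0.02·(-15.84, 16.8) = (-2.3232, 1.764)
r = -2.3232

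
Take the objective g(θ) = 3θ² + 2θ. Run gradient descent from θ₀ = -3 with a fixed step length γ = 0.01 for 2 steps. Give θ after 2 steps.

g′(θ) = 6θ + 2
Step 1: g′(-3) = -16; θ₁ = -3 − 0.01·(-16) = -2.84
Step 2: g′(-2.84) = -15.04; θ₂ = -2.84 − 0.01·(-15.04) = -2.6896

-2.6896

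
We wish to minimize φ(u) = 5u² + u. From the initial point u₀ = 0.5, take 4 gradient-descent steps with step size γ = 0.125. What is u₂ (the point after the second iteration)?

φ′(u) = 10u + 1
Step 1: φ′(0.5) = 6; u₁ = 0.5 − 0.125·6 = -0.25
Step 2: φ′(-0.25) = -1.5; u₂ = -0.25 − 0.125·(-1.5) = -0.0625

-0.0625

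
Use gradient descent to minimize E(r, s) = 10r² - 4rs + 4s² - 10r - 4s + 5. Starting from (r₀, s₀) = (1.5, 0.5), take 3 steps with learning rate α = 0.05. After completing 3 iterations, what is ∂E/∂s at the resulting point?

-0.144

∇E = (20r - 4s - 10, -4r + 8s - 4)
(r₁, s₁) = (1.5, 0.5) − 0.05·(18, -6) = (0.6, 0.8)
(r₂, s₂) = (0.6, 0.8) − 0.05·(-1.2, 0) = (0.66, 0.8)
(r₃, s₃) = (0.66, 0.8) − 0.05·(0, -0.24) = (0.66, 0.812)
∂E/∂s at (0.66, 0.812) = -0.144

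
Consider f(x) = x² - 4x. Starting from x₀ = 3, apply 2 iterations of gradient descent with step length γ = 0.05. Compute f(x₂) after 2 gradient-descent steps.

-3.3439

f′(x) = 2x - 4
x₁ = 3 − 0.05·2 = 2.9
x₂ = 2.9 − 0.05·1.8 = 2.81
f(2.81) = -3.3439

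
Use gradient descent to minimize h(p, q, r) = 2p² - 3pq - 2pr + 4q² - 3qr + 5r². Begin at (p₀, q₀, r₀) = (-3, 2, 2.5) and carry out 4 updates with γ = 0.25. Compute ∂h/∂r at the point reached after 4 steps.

∇h = (4p - 3q - 2r, -3p + 8q - 3r, -2p - 3q + 10r)
Step 1: at (-3, 2, 2.5), ∇h = (-23, 17.5, 25) → (-3, 2, 2.5) − 0.25·(-23, 17.5, 25) = (2.75, -2.375, -3.75)
Step 2: at (2.75, -2.375, -3.75), ∇h = (25.625, -16, -35.875) → (2.75, -2.375, -3.75) − 0.25·(25.625, -16, -35.875) = (-3.65625, 1.625, 5.21875)
Step 3: at (-3.65625, 1.625, 5.21875), ∇h = (-29.9375, 8.3125, 54.625) → (-3.65625, 1.625, 5.21875) − 0.25·(-29.9375, 8.3125, 54.625) = (3.828125, -0.453125, -8.4375)
Step 4: at (3.828125, -0.453125, -8.4375), ∇h = (33.546875, 10.203125, -90.671875) → (3.828125, -0.453125, -8.4375) − 0.25·(33.546875, 10.203125, -90.671875) = (-4.55859375, -3.00390625, 14.23046875)
∂h/∂r at (-4.55859375, -3.00390625, 14.23046875) = 160.43359375

160.43359375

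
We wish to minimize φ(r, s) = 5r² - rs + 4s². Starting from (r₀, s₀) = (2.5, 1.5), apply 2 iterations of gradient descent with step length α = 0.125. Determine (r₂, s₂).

(0.1484375, -0.0546875)

∇φ = (10r - s, -r + 8s)
Step 1: at (2.5, 1.5), ∇φ = (23.5, 9.5) → (2.5, 1.5) − 0.125·(23.5, 9.5) = (-0.4375, 0.3125)
Step 2: at (-0.4375, 0.3125), ∇φ = (-4.6875, 2.9375) → (-0.4375, 0.3125) − 0.125·(-4.6875, 2.9375) = (0.1484375, -0.0546875)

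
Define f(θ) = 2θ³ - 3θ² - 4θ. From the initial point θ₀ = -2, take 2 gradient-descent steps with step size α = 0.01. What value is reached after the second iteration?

f′(θ) = 6θ² - 6θ - 4
θ₁ = -2 − 0.01·32 = -2.32
θ₂ = -2.32 − 0.01·42.2144 = -2.742144

-2.742144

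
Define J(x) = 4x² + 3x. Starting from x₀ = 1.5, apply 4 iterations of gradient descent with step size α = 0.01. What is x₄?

0.9682368

J′(x) = 8x + 3
Step 1: J′(1.5) = 15; x₁ = 1.5 − 0.01·15 = 1.35
Step 2: J′(1.35) = 13.8; x₂ = 1.35 − 0.01·13.8 = 1.212
Step 3: J′(1.212) = 12.696; x₃ = 1.212 − 0.01·12.696 = 1.08504
Step 4: J′(1.08504) = 11.68032; x₄ = 1.08504 − 0.01·11.68032 = 0.9682368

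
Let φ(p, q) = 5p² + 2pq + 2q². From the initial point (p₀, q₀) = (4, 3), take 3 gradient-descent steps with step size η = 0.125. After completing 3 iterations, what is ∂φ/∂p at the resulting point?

∇φ = (10p + 2q, 2p + 4q)
(p₁, q₁) = (4, 3) − 0.125·(46, 20) = (-1.75, 0.5)
(p₂, q₂) = (-1.75, 0.5) − 0.125·(-16.5, -1.5) = (0.3125, 0.6875)
(p₃, q₃) = (0.3125, 0.6875) − 0.125·(4.5, 3.375) = (-0.25, 0.265625)
∂φ/∂p at (-0.25, 0.265625) = -1.96875

-1.96875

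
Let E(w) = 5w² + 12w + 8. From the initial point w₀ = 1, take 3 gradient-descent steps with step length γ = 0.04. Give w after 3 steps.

-0.7248

E′(w) = 10w + 12
Step 1: E′(1) = 22; w₁ = 1 − 0.04·22 = 0.12
Step 2: E′(0.12) = 13.2; w₂ = 0.12 − 0.04·13.2 = -0.408
Step 3: E′(-0.408) = 7.92; w₃ = -0.408 − 0.04·7.92 = -0.7248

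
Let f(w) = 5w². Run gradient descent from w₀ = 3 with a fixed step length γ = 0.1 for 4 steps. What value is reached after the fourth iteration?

f′(w) = 10w
w₁ = 3 − 0.1·30 = 0
w₂ = 0 − 0.1·0 = 0
w₃ = 0 − 0.1·0 = 0
w₄ = 0 − 0.1·0 = 0

0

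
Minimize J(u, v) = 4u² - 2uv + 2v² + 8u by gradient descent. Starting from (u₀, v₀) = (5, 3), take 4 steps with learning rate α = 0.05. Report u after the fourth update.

∇J = (8u - 2v + 8, -2u + 4v)
(u₁, v₁) = (5, 3) − 0.05·(42, 2) = (2.9, 2.9)
(u₂, v₂) = (2.9, 2.9) − 0.05·(25.4, 5.8) = (1.63, 2.61)
(u₃, v₃) = (1.63, 2.61) − 0.05·(15.82, 7.18) = (0.839, 2.251)
(u₄, v₄) = (0.839, 2.251) − 0.05·(10.21, 7.326) = (0.3285, 1.8847)
u = 0.3285

0.3285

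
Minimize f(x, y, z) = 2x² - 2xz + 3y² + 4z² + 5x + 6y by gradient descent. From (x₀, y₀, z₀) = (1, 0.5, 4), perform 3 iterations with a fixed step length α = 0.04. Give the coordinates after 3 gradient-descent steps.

∇f = (4x - 2z + 5, 6y + 6, -2x + 8z)
Step 1: at (1, 0.5, 4), ∇f = (1, 9, 30) → (1, 0.5, 4) − 0.04·(1, 9, 30) = (0.96, 0.14, 2.8)
Step 2: at (0.96, 0.14, 2.8), ∇f = (3.24, 6.84, 20.48) → (0.96, 0.14, 2.8) − 0.04·(3.24, 6.84, 20.48) = (0.8304, -0.1336, 1.9808)
Step 3: at (0.8304, -0.1336, 1.9808), ∇f = (4.36, 5.1984, 14.1856) → (0.8304, -0.1336, 1.9808) − 0.04·(4.36, 5.1984, 14.1856) = (0.656, -0.341536, 1.413376)

(0.656, -0.341536, 1.413376)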